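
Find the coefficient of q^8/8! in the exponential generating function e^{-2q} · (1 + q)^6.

-5888

The EGF product rule gives c_8 = Σ_{k_1+k_2=8} C(8; k_1,k_2) · ∏ g_i(k_i), where e^{-2q} gives (-2)^k; (1+q)^6 gives the falling factorial (6)_k.
g_1(k) for k = 0…8: 1, -2, 4, -8, 16, -32, 64, -128, 256.
g_2(k) for k = 0…8: 1, 6, 30, 120, 360, 720, 720, 0, 0.
c_8 = Σ_k C(8,k)·g_1(k)·g_2(8−k) = 28·4·720 + 56·(-8)·720 + 70·16·360 + 56·(-32)·120 + 28·64·30 + 8·(-128)·6 + 1·256·1 = 80640 − 322560 + 403200 − 215040 + 53760 − 6144 + 256 = -5888.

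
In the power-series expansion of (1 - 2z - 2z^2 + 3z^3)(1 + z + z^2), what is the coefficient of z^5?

(1 - 2z - 2z^2 + 3z^3) has coefficients 1,-2,-2,3 for degrees 0…3.
(1 + z + z^2) has coefficients 1,1,1,0,0,0 for degrees 0…5.
[z^5] = 1·0 − 2·0 − 2·0 + 3·1 = 3.

3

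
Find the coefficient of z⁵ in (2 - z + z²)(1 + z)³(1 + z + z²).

5

(2 - z + z²) has coefficients 2,-1,1 for degrees 0…2.
(1 + z)³ has coefficients 1,3,3,1,0,0 for degrees 0…5.
Finally multiplying by (1 + z + z²), the product of all factors after the first has coefficients 1,4,7,7,4,1 for degrees 0…5.
[z⁵] = 2·1 − 1·4 + 1·7 = 5.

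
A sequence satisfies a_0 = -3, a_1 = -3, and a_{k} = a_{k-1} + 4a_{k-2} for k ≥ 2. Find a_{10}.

-22767

The ordinary generating function has denominator 1 - x - 4x^2.
Iterating the recurrence: a_0,…,a_{10} = -3, -3, -15, -27, -87, -195, -543, -1323, -3495, -8787, -22767.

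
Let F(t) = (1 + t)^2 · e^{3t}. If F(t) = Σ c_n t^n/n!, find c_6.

The EGF product rule gives c_6 = Σ_{k_1+k_2=6} C(6; k_1,k_2) · ∏ g_i(k_i), where (1+t)^2 gives the falling factorial (2)_k; e^{3t} gives (3)^k.
g_1(k) for k = 0…6: 1, 2, 2, 0, 0, 0, 0.
g_2(k) for k = 0…6: 1, 3, 9, 27, 81, 243, 729.
c_6 = Σ_k C(6,k)·g_1(k)·g_2(6−k) = 1·1·729 + 6·2·243 + 15·2·81 = 729 + 2916 + 2430 = 6075.

6075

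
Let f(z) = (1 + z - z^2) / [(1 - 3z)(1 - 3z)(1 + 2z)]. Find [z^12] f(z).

5187028

The denominator gives the recurrence a_n = 4a_(n−1) + 3a_(n−2) − 18a_(n−3) for n ≥ 3; the numerator fixes a_0 = 1, a_1 = 5, a_2 = 22.
Iterating: 1, 5, 22, 85, 316, 1123, 3910, 13321, 44800, 148783, 489754, 1598965, 5187028, so a_12 = 5187028.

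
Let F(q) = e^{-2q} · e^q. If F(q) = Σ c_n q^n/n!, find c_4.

1

The EGF product rule gives c_4 = Σ_{k_1+k_2=4} C(4; k_1,k_2) · ∏ g_i(k_i), where e^{-2q} gives (-2)^k; e^q gives (1)^k.
g_1(k) for k = 0…4: 1, -2, 4, -8, 16.
g_2(k) for k = 0…4: 1, 1, 1, 1, 1.
c_4 = Σ_k C(4,k)·g_1(k)·g_2(4−k) = 1·1·1 + 4·(-2)·1 + 6·4·1 + 4·(-8)·1 + 1·16·1 = 1 − 8 + 24 − 32 + 16 = 1.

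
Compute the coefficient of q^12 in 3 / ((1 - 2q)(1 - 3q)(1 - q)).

7125303

The denominator gives the recurrence a_n = 6a_(n−1) − 11a_(n−2) + 6a_(n−3) for n ≥ 3; the numerator fixes a_0 = 3, a_1 = 18, a_2 = 75.
Iterating: 3, 18, 75, 270, 903, 2898, 9075, 27990, 85503, 259578, 784875, 2366910, 7125303, so a_12 = 7125303.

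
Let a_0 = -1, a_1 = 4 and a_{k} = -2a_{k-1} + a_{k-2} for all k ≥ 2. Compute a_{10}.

-10497

The ordinary generating function has denominator 1 + 2t - t^2.
Iterating the recurrence: a_0,…,a_{10} = -1, 4, -9, 22, -53, 128, -309, 746, -1801, 4348, -10497.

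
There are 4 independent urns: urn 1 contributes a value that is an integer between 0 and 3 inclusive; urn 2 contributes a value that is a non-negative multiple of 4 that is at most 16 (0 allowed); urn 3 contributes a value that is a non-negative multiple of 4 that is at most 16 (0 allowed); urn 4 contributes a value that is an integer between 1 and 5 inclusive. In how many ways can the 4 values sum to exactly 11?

The generating function for the choices is (1 + t + t^2 + t^3)·(1 + t^4 + t^8 + t^12 + t^16)·(1 + t^4 + t^8 + t^12 + t^16)·(t + t^2 + t^3 + t^4 + t^5); the count is [t^11].
(1 + t + t^2 + t^3) has coefficients 1,1,1,1 for degrees 0…3.
(1 + t^4 + t^8 + t^12 + t^16) has coefficients 1,0,0,0,1,0,0,0,1,0,0,0 for degrees 0…11.
Multiplying by (1 + t^4 + t^8 + t^12 + t^16) gives running coefficients 1,0,0,0,2,0,0,0,3,0,0,0 for degrees 0…11.
Finally multiplying by (t + t^2 + t^3 + t^4 + t^5), the product of all factors after the first has coefficients 0,1,1,1,1,3,2,2,2,5,3,3 for degrees 0…11.
[t^11] = 1·3 + 1·3 + 1·5 + 1·2 = 13.

13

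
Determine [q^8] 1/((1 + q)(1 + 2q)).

511

Partial fractions give a closed form: a_n = (-1)·(-1)^n + (2)·(-2)^n.
At n = 8: a_8 = 511.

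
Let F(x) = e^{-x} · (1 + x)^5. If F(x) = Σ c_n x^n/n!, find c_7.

34

The EGF product rule gives c_7 = Σ_{k_1+k_2=7} C(7; k_1,k_2) · ∏ g_i(k_i), where e^{-x} gives (-1)^k; (1+x)^5 gives the falling factorial (5)_k.
g_1(k) for k = 0…7: 1, -1, 1, -1, 1, -1, 1, -1.
g_2(k) for k = 0…7: 1, 5, 20, 60, 120, 120, 0, 0.
c_7 = Σ_k C(7,k)·g_1(k)·g_2(7−k) = 21·1·120 + 35·(-1)·120 + 35·1·60 + 21·(-1)·20 + 7·1·5 + 1·(-1)·1 = 2520 − 4200 + 2100 − 420 + 35 − 1 = 34.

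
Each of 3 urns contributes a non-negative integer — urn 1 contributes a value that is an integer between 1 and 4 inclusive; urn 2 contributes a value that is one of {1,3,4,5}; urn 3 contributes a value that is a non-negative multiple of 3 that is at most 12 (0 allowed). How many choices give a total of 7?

5

The generating function for the choices is (x + x^2 + x^3 + x^4)·(x + x^3 + x^4 + x^5)·(1 + x^3 + x^6 + x^9 + x^12); the count is [x^7].
(x + x^2 + x^3 + x^4) has coefficients 0,1,1,1,1 for degrees 0…4.
(x + x^3 + x^4 + x^5) has coefficients 0,1,0,1,1,1,0,0 for degrees 0…7.
Finally multiplying by (1 + x^3 + x^6 + x^9 + x^12), the product of all factors after the first has coefficients 0,1,0,1,2,1,1,2 for degrees 0…7.
[x^7] = 1·1 + 1·1 + 1·2 + 1·1 = 5.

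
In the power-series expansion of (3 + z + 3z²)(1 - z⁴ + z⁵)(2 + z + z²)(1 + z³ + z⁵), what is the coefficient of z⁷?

13

(3 + z + 3z²) has coefficients 3,1,3 for degrees 0…2.
(1 - z⁴ + z⁵) has coefficients 1,0,0,0,-1,1,0,0 for degrees 0…7.
Multiplying by (2 + z + z²) gives running coefficients 2,1,1,0,-2,1,0,1 for degrees 0…7.
Finally multiplying by (1 + z³ + z⁵), the product of all factors after the first has coefficients 2,1,1,2,-1,4,1,0 for degrees 0…7.
[z⁷] = 3·0 + 1·1 + 3·4 = 13.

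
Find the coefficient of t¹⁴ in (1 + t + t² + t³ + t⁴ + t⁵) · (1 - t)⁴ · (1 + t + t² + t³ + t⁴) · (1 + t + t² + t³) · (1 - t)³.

-3

(1 + t + t² + t³ + t⁴ + t⁵) has coefficients 1,1,1,1,1,1 for degrees 0…5.
(1 - t)⁴ has coefficients 1,-4,6,-4,1,0,0,0,0,0,0,0,0,0,0 for degrees 0…14.
Multiplying by (1 + t + t² + t³ + t⁴) gives running coefficients 1,-3,3,-1,0,-1,3,-3,1,0,0,0,0,0,0 for degrees 0…14.
Multiplying by (1 + t + t² + t³) gives running coefficients 1,-2,1,0,-1,1,1,-1,0,1,-2,1,0,0,0 for degrees 0…14.
Finally multiplying by (1 - t)³, the product of all factors after the first has coefficients 1,-5,10,-10,4,3,-5,0,5,-3,-4,10,-10,5,-1 for degrees 0…14.
[t¹⁴] = 1·(-1) + 1·5 + 1·(-10) + 1·10 + 1·(-4) + 1·(-3) = -3.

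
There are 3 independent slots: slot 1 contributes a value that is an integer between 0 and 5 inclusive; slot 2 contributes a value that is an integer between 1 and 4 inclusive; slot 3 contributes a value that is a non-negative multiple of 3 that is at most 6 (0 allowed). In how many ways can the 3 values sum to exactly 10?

The generating function for the choices is (1 + x + x² + x³ + x⁴ + x⁵)·(x + x² + x³ + x⁴)·(1 + x³ + x⁶); the count is [x¹⁰].
(1 + x + x² + x³ + x⁴ + x⁵) has coefficients 1,1,1,1,1,1 for degrees 0…5.
(x + x² + x³ + x⁴) has coefficients 0,1,1,1,1,0,0,0,0,0,0 for degrees 0…10.
Finally multiplying by (1 + x³ + x⁶), the product of all factors after the first has coefficients 0,1,1,1,2,1,1,2,1,1,1 for degrees 0…10.
[x¹⁰] = 1·1 + 1·1 + 1·1 + 1·2 + 1·1 + 1·1 = 7.

7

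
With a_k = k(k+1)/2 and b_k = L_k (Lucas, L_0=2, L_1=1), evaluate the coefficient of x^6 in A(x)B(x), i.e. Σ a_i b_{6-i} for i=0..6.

This is [x^6] in the product of the two ordinary generating functions.
Σ = 0·18 + 1·11 + 3·7 + 6·4 + 10·3 + 15·1 + 21·2 = 143.

143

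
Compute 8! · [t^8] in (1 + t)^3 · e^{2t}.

24832

The EGF product rule gives c_8 = Σ_{k_1+k_2=8} C(8; k_1,k_2) · ∏ g_i(k_i), where (1+t)^3 gives the falling factorial (3)_k; e^{2t} gives (2)^k.
g_1(k) for k = 0…8: 1, 3, 6, 6, 0, 0, 0, 0, 0.
g_2(k) for k = 0…8: 1, 2, 4, 8, 16, 32, 64, 128, 256.
c_8 = Σ_k C(8,k)·g_1(k)·g_2(8−k) = 1·1·256 + 8·3·128 + 28·6·64 + 56·6·32 = 256 + 3072 + 10752 + 10752 = 24832.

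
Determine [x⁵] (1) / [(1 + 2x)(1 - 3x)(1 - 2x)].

399

Partial fractions give a closed form: a_n = (1/5)·(-2)^n + (9/5)·3^n + (-1)·2^n.
At n = 5: a_5 = 399.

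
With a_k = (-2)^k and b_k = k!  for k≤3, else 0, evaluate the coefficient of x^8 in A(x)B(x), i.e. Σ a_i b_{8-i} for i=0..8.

64

This is [x^8] in the product of the two ordinary generating functions.
Σ = 1·0 − 2·0 + 4·0 − 8·0 + 16·0 − 32·6 + 64·2 − 128·1 + 256·1 = 64.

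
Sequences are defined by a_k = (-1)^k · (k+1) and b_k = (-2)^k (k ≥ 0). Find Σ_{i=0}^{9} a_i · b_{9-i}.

This is [x^9] in the product of the two ordinary generating functions.
Σ = 1·(-512) − 2·256 + 3·(-128) − 4·64 + 5·(-32) − 6·16 + 7·(-8) − 8·4 + 9·(-2) − 10·1 = -2036.

-2036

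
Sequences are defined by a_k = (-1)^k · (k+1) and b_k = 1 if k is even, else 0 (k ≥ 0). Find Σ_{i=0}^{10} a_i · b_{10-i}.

This is [x^10] in the product of the two ordinary generating functions.
Σ = 1·1 − 2·0 + 3·1 − 4·0 + 5·1 − 6·0 + 7·1 − 8·0 + 9·1 − 10·0 + 11·1 = 36.

36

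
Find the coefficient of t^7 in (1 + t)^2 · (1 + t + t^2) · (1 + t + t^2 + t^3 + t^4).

(1 + t)^2 has coefficients 1,2,1 for degrees 0…2.
(1 + t + t^2) has coefficients 1,1,1,0,0,0,0,0 for degrees 0…7.
Finally multiplying by (1 + t + t^2 + t^3 + t^4), the product of all factors after the first has coefficients 1,2,3,3,3,2,1,0 for degrees 0…7.
[t^7] = 1·0 + 2·1 + 1·2 = 4.

4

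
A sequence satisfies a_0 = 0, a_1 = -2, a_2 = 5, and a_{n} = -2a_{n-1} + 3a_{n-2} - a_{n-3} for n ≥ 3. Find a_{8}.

4410

The ordinary generating function has denominator 1 + 2x - 3x^2 + x^3.
Iterating the recurrence: a_0,…,a_{8} = 0, -2, 5, -16, 49, -151, 465, -1432, 4410.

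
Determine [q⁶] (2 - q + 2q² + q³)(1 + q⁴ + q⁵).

(2 - q + 2q² + q³) has coefficients 2,-1,2,1 for degrees 0…3.
(1 + q⁴ + q⁵) has coefficients 1,0,0,0,1,1,0 for degrees 0…6.
[q⁶] = 2·0 − 1·1 + 2·1 + 1·0 = 1.

1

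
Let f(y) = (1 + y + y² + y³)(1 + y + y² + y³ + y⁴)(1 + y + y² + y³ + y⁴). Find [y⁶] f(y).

16

(1 + y + y² + y³) has coefficients 1,1,1,1 for degrees 0…3.
(1 + y + y² + y³ + y⁴) has coefficients 1,1,1,1,1,0,0 for degrees 0…6.
Finally multiplying by (1 + y + y² + y³ + y⁴), the product of all factors after the first has coefficients 1,2,3,4,5,4,3 for degrees 0…6.
[y⁶] = 1·3 + 1·4 + 1·5 + 1·4 = 16.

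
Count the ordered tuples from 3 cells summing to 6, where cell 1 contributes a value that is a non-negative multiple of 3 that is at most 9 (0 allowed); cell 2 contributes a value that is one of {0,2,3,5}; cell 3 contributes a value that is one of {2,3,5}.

The generating function for the choices is (1 + z³ + z⁶ + z⁹)·(1 + z² + z³ + z⁵)·(z² + z³ + z⁵); the count is [z⁶].
(1 + z³ + z⁶ + z⁹) has coefficients 1,0,0,1,0,0,1 for degrees 0…6.
(1 + z² + z³ + z⁵) has coefficients 1,0,1,1,0,1,0 for degrees 0…6.
Finally multiplying by (z² + z³ + z⁵), the product of all factors after the first has coefficients 0,0,1,1,1,3,1 for degrees 0…6.
[z⁶] = 1·1 + 1·1 + 1·0 = 2.

2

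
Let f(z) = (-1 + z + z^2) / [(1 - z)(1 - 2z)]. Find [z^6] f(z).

The denominator gives the recurrence a_n = 3a_(n−1) − 2a_(n−2) for n ≥ 3; the numerator fixes a_0 = -1, a_1 = -2, a_2 = -3.
Iterating: -1, -2, -3, -5, -9, -17, -33, so a_6 = -33.

-33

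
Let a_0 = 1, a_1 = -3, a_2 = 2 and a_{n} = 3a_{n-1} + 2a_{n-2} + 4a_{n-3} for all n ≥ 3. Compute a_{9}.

The ordinary generating function has denominator 1 - 3x - 2x^2 - 4x^3.
Iterating the recurrence: a_0,…,a_{9} = 1, -3, 2, 4, 4, 28, 108, 396, 1516, 5772.

5772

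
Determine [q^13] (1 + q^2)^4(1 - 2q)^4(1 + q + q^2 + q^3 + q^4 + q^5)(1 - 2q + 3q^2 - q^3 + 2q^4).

(1 + q^2)^4 has coefficients 1,0,4,0,6,0,4,0,1 for degrees 0…8.
(1 - 2q)^4 has coefficients 1,-8,24,-32,16,0,0,0,0,0,0,0,0,0 for degrees 0…13.
Multiplying by (1 + q + q^2 + q^3 + q^4 + q^5) gives running coefficients 1,-7,17,-15,1,1,0,8,-16,16,0,0,0,0 for degrees 0…13.
Finally multiplying by (1 - 2q + 3q^2 - q^3 + 2q^4), the product of all factors after the first has coefficients 1,-9,34,-71,91,-77,50,-20,-31,74,-88,80,-48,32 for degrees 0…13.
[q^13] = 1·32 + 4·80 + 6·74 + 4·(-20) + 1·(-77) = 639.

639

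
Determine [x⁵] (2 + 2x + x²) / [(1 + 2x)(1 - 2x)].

The denominator gives the recurrence a_n = 4a_(n−2) for n ≥ 3; the numerator fixes a_0 = 2, a_1 = 2, a_2 = 9.
Iterating: 2, 2, 9, 8, 36, 32, so a_5 = 32.

32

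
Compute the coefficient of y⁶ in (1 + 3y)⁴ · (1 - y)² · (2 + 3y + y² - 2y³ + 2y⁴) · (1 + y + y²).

-537

(1 + 3y)⁴ has coefficients 1,12,54,108,81 for degrees 0…4.
(1 - y)² has coefficients 1,-2,1,0,0,0,0 for degrees 0…6.
Multiplying by (2 + 3y + y² - 2y³ + 2y⁴) gives running coefficients 2,-1,-3,-1,7,-6,2 for degrees 0…6.
Finally multiplying by (1 + y + y²), the product of all factors after the first has coefficients 2,1,-2,-5,3,0,3 for degrees 0…6.
[y⁶] = 1·3 + 12·0 + 54·3 + 108·(-5) + 81·(-2) = -537.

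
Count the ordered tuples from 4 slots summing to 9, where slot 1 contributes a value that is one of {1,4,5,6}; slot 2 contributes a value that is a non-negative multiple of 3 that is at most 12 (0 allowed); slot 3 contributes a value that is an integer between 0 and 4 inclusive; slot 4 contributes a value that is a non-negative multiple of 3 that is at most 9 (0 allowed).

The generating function for the choices is (y + y⁴ + y⁵ + y⁶)·(1 + y³ + y⁶ + y⁹ + y¹²)·(1 + y + y² + y³ + y⁴)·(1 + y³ + y⁶ + y⁹); the count is [y⁹].
(y + y⁴ + y⁵ + y⁶) has coefficients 0,1,0,0,1,1,1 for degrees 0…6.
(1 + y³ + y⁶ + y⁹ + y¹²) has coefficients 1,0,0,1,0,0,1,0,0,1 for degrees 0…9.
Multiplying by (1 + y + y² + y³ + y⁴) gives running coefficients 1,1,1,2,2,1,2,2,1,2 for degrees 0…9.
Finally multiplying by (1 + y³ + y⁶ + y⁹), the product of all factors after the first has coefficients 1,1,1,3,3,2,5,5,3,7 for degrees 0…9.
[y⁹] = 1·3 + 1·2 + 1·3 + 1·3 = 11.

11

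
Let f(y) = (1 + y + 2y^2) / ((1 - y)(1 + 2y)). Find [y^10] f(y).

684

The denominator gives the recurrence a_n = −a_(n−1) + 2a_(n−2) for n ≥ 3; the numerator fixes a_0 = 1, a_1 = 0, a_2 = 4.
Iterating: 1, 0, 4, -4, 12, -20, 44, -84, 172, -340, 684, so a_10 = 684.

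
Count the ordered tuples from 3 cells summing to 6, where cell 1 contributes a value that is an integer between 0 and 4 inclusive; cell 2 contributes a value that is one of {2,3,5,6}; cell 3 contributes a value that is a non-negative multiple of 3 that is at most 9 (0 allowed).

The generating function for the choices is (1 + z + z^2 + z^3 + z^4)·(z^2 + z^3 + z^5 + z^6)·(1 + z^3 + z^6 + z^9); the count is [z^6].
(1 + z + z^2 + z^3 + z^4) has coefficients 1,1,1,1,1 for degrees 0…4.
(z^2 + z^3 + z^5 + z^6) has coefficients 0,0,1,1,0,1,1 for degrees 0…6.
Finally multiplying by (1 + z^3 + z^6 + z^9), the product of all factors after the first has coefficients 0,0,1,1,0,2,2 for degrees 0…6.
[z^6] = 1·2 + 1·2 + 1·0 + 1·1 + 1·1 = 6.

6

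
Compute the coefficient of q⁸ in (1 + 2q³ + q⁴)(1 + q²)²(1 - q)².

(1 + 2q³ + q⁴) has coefficients 1,0,0,2,1 for degrees 0…4.
(1 + q²)² has coefficients 1,0,2,0,1,0,0,0,0 for degrees 0…8.
Finally multiplying by (1 - q)², the product of all factors after the first has coefficients 1,-2,3,-4,3,-2,1,0,0 for degrees 0…8.
[q⁸] = 1·0 + 2·(-2) + 1·3 = -1.

-1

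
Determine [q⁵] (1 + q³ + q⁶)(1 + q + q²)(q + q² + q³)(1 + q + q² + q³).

11

(1 + q³ + q⁶) has coefficients 1,0,0,1,0,0 for degrees 0…5.
(1 + q + q²) has coefficients 1,1,1,0,0,0 for degrees 0…5.
Multiplying by (q + q² + q³) gives running coefficients 0,1,2,3,2,1 for degrees 0…5.
Finally multiplying by (1 + q + q² + q³), the product of all factors after the first has coefficients 0,1,3,6,8,8 for degrees 0…5.
[q⁵] = 1·8 + 1·3 = 11.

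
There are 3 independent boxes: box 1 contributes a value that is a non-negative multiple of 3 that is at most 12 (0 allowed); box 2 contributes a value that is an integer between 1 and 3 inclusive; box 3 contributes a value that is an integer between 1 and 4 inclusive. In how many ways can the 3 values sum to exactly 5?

The generating function for the choices is (1 + y^3 + y^6 + y^9 + y^12)·(y + y^2 + y^3)·(y + y^2 + y^3 + y^4); the count is [y^5].
(1 + y^3 + y^6 + y^9 + y^12) has coefficients 1,0,0,1,0,0 for degrees 0…5.
(y + y^2 + y^3) has coefficients 0,1,1,1,0,0 for degrees 0…5.
Finally multiplying by (y + y^2 + y^3 + y^4), the product of all factors after the first has coefficients 0,0,1,2,3,3 for degrees 0…5.
[y^5] = 1·3 + 1·1 = 4.

4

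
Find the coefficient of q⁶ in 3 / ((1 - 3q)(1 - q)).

3279

Partial fractions give a closed form: a_n = (9/2)·3^n + (-3/2)·1^n.
At n = 6: a_6 = 3279.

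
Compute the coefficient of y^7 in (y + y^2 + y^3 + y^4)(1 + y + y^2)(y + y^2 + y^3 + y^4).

(y + y^2 + y^3 + y^4) has coefficients 0,1,1,1,1 for degrees 0…4.
(1 + y + y^2) has coefficients 1,1,1,0,0,0,0,0 for degrees 0…7.
Finally multiplying by (y + y^2 + y^3 + y^4), the product of all factors after the first has coefficients 0,1,2,3,3,2,1,0 for degrees 0…7.
[y^7] = 1·1 + 1·2 + 1·3 + 1·3 = 9.

9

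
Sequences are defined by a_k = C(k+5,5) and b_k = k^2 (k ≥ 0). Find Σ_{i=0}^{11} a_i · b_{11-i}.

68068

This is [x^11] in the product of the two ordinary generating functions.
Σ = 1·121 + 6·100 + 21·81 + 56·64 + 126·49 + 252·36 + 462·25 + 792·16 + 1287·9 + 2002·4 + 3003·1 + 4368·0 = 68068.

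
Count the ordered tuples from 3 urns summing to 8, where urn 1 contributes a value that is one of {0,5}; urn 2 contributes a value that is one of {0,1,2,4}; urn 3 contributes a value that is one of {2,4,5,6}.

The generating function for the choices is (1 + z⁵)·(1 + z + z² + z⁴)·(z² + z⁴ + z⁵ + z⁶); the count is [z⁸].
(1 + z⁵) has coefficients 1,0,0,0,0,1 for degrees 0…5.
(1 + z + z² + z⁴) has coefficients 1,1,1,0,1,0,0,0,0 for degrees 0…8.
Finally multiplying by (z² + z⁴ + z⁵ + z⁶), the product of all factors after the first has coefficients 0,0,1,1,2,2,4,2,2 for degrees 0…8.
[z⁸] = 1·2 + 1·1 = 3.

3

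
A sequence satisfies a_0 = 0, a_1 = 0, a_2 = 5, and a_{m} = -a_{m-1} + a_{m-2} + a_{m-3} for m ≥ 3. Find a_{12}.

30

The ordinary generating function has denominator 1 + q - q^2 - q^3.
Iterating the recurrence: a_0,…,a_{12} = 0, 0, 5, -5, 10, -10, 15, -15, 20, -20, 25, -25, 30.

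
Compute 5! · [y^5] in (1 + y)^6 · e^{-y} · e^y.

720

The EGF product rule gives c_5 = Σ_{k_1+k_2+k_3=5} C(5; k_1,k_2,k_3) · ∏ g_i(k_i), where (1+y)^6 gives the falling factorial (6)_k; e^{-y} gives (-1)^k; e^y gives (1)^k.
g_1(k) for k = 0…5: 1, 6, 30, 120, 360, 720.
g_2(k) for k = 0…5: 1, -1, 1, -1, 1, -1.
g_3(k) for k = 0…5: 1, 1, 1, 1, 1, 1.
First combine the last two factors: h(k) = Σ_j C(k,j)·g_2(j)·g_3(k−j) for k = 0…5: 1, 0, 0, 0, 0, 0.
c_5 = Σ_k C(5,k)·g_1(k)·h(5−k) = 1·720·1 = 720.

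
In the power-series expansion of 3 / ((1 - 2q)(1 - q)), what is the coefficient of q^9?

3069

Partial fractions give a closed form: a_n = (6)·2^n + (-3)·1^n.
At n = 9: a_9 = 3069.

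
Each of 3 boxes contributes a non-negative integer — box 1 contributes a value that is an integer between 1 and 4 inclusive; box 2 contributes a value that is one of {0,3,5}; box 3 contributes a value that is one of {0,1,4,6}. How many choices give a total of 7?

6

The generating function for the choices is (q + q^2 + q^3 + q^4)·(1 + q^3 + q^5)·(1 + q + q^4 + q^6); the count is [q^7].
(q + q^2 + q^3 + q^4) has coefficients 0,1,1,1,1 for degrees 0…4.
(1 + q^3 + q^5) has coefficients 1,0,0,1,0,1,0,0 for degrees 0…7.
Finally multiplying by (1 + q + q^4 + q^6), the product of all factors after the first has coefficients 1,1,0,1,2,1,2,1 for degrees 0…7.
[q^7] = 1·2 + 1·1 + 1·2 + 1·1 = 6.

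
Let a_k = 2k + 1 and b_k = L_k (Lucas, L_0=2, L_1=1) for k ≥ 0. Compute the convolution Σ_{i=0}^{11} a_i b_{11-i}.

This is [x^11] in the product of the two ordinary generating functions.
Σ = 1·199 + 3·123 + 5·76 + 7·47 + 9·29 + 11·18 + 13·11 + 15·7 + 17·4 + 19·3 + 21·1 + 23·2 = 2176.

2176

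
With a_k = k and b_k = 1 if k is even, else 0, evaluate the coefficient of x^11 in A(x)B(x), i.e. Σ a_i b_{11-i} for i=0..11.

36

The convolution is the x^11 coefficient of A(x)B(x).
Σ = 0·0 + 1·1 + 2·0 + 3·1 + 4·0 + 5·1 + 6·0 + 7·1 + 8·0 + 9·1 + 10·0 + 11·1 = 36.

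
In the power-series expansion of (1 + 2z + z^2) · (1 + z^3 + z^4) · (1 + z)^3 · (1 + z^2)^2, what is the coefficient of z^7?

(1 + 2z + z^2) has coefficients 1,2,1 for degrees 0…2.
(1 + z^3 + z^4) has coefficients 1,0,0,1,1,0,0,0 for degrees 0…7.
Multiplying by (1 + z)^3 gives running coefficients 1,3,3,2,4,6,4,1 for degrees 0…7.
Finally multiplying by (1 + z^2)^2, the product of all factors after the first has coefficients 1,3,5,8,11,13,15,15 for degrees 0…7.
[z^7] = 1·15 + 2·15 + 1·13 = 58.

58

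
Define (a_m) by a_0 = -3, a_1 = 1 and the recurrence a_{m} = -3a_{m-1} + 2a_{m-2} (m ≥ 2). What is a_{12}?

The ordinary generating function has denominator 1 + 3y - 2y^2.
Iterating the recurrence: a_0,…,a_{12} = -3, 1, -9, 29, -105, 373, -1329, 4733, -16857, 60037, -213825, 761549, -2712297.

-2712297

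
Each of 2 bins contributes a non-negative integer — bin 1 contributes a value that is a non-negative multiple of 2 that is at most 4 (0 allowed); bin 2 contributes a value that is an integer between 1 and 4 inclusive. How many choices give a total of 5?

The generating function for the choices is (1 + t² + t⁴)·(t + t² + t³ + t⁴); the count is [t⁵].
(1 + t² + t⁴) has coefficients 1,0,1,0,1 for degrees 0…4.
(t + t² + t³ + t⁴) has coefficients 0,1,1,1,1,0 for degrees 0…5.
[t⁵] = 1·0 + 1·1 + 1·1 = 2.

2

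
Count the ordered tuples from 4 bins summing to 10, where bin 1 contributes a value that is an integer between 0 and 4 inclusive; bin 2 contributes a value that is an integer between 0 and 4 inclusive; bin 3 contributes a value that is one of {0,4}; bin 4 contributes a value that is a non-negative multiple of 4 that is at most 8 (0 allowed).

The generating function for the choices is (1 + q + q² + q³ + q⁴)·(1 + q + q² + q³ + q⁴)·(1 + q⁴)·(1 + q⁴ + q⁸); the count is [q¹⁰].
(1 + q + q² + q³ + q⁴) has coefficients 1,1,1,1,1 for degrees 0…4.
(1 + q + q² + q³ + q⁴) has coefficients 1,1,1,1,1,0,0,0,0,0,0 for degrees 0…10.
Multiplying by (1 + q⁴) gives running coefficients 1,1,1,1,2,1,1,1,1,0,0 for degrees 0…10.
Finally multiplying by (1 + q⁴ + q⁸), the product of all factors after the first has coefficients 1,1,1,1,3,2,2,2,4,2,2 for degrees 0…10.
[q¹⁰] = 1·2 + 1·2 + 1·4 + 1·2 + 1·2 = 12.

12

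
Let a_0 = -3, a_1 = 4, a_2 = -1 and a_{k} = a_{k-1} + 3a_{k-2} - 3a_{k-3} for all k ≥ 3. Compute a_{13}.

The ordinary generating function has denominator 1 - y - 3y^2 + 3y^3.
Iterating the recurrence: a_0,…,a_{13} = -3, 4, -1, 20, 5, 68, 23, 212, 77, 644, 239, 1940, 725, 5828.

5828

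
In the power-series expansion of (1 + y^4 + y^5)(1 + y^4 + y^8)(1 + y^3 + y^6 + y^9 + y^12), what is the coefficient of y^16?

3

(1 + y^4 + y^5) has coefficients 1,0,0,0,1,1 for degrees 0…5.
(1 + y^4 + y^8) has coefficients 1,0,0,0,1,0,0,0,1,0,0,0,0,0,0,0,0 for degrees 0…16.
Finally multiplying by (1 + y^3 + y^6 + y^9 + y^12), the product of all factors after the first has coefficients 1,0,0,1,1,0,1,1,1,1,1,1,1,1,1,0,1 for degrees 0…16.
[y^16] = 1·1 + 1·1 + 1·1 = 3.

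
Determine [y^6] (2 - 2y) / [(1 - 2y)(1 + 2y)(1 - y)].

128

Partial fractions give a closed form: a_n = (1)·2^n + (1)·(-2)^n.
At n = 6: a_6 = 128.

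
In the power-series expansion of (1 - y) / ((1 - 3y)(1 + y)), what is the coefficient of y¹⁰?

Partial fractions give a closed form: a_n = (1/2)·3^n + (1/2)·(-1)^n.
At n = 10: a_10 = 29525.

29525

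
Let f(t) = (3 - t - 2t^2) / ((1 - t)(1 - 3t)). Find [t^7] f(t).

8019

The denominator gives the recurrence a_n = 4a_(n−1) − 3a_(n−2) for n ≥ 3; the numerator fixes a_0 = 3, a_1 = 11, a_2 = 33.
Iterating: 3, 11, 33, 99, 297, 891, 2673, 8019, so a_7 = 8019.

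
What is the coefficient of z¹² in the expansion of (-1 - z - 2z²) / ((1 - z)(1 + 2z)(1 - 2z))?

-9556

The denominator gives the recurrence a_n = a_(n−1) + 4a_(n−2) − 4a_(n−3) for n ≥ 3; the numerator fixes a_0 = -1, a_1 = -2, a_2 = -8.
Iterating: -1, -2, -8, -12, -36, -52, -148, -212, -596, -852, -2388, -3412, -9556, so a_12 = -9556.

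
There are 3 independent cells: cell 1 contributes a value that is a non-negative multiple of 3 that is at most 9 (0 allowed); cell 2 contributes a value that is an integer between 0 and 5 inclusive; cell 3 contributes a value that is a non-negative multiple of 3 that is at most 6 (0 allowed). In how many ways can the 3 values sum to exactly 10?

6

The generating function for the choices is (1 + z^3 + z^6 + z^9)·(1 + z + z^2 + z^3 + z^4 + z^5)·(1 + z^3 + z^6); the count is [z^10].
(1 + z^3 + z^6 + z^9) has coefficients 1,0,0,1,0,0,1,0,0,1 for degrees 0…9.
(1 + z + z^2 + z^3 + z^4 + z^5) has coefficients 1,1,1,1,1,1,0,0,0,0,0 for degrees 0…10.
Finally multiplying by (1 + z^3 + z^6), the product of all factors after the first has coefficients 1,1,1,2,2,2,2,2,2,1,1 for degrees 0…10.
[z^10] = 1·1 + 1·2 + 1·2 + 1·1 = 6.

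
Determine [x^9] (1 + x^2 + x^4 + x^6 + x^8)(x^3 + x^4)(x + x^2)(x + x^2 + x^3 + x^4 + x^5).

(1 + x^2 + x^4 + x^6 + x^8) has coefficients 1,0,1,0,1,0,1,0,1 for degrees 0…8.
(x^3 + x^4) has coefficients 0,0,0,1,1,0,0,0,0,0 for degrees 0…9.
Multiplying by (x + x^2) gives running coefficients 0,0,0,0,1,2,1,0,0,0 for degrees 0…9.
Finally multiplying by (x + x^2 + x^3 + x^4 + x^5), the product of all factors after the first has coefficients 0,0,0,0,0,1,3,4,4,4 for degrees 0…9.
[x^9] = 1·4 + 1·4 + 1·1 + 1·0 + 1·0 = 9.

9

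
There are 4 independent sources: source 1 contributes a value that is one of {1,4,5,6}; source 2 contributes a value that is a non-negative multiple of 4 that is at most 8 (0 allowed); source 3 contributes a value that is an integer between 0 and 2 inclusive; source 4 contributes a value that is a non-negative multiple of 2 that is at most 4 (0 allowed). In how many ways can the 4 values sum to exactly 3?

2

The generating function for the choices is (z + z^4 + z^5 + z^6)·(1 + z^4 + z^8)·(1 + z + z^2)·(1 + z^2 + z^4); the count is [z^3].
(z + z^4 + z^5 + z^6) has coefficients 0,1,0,0 for degrees 0…3.
(1 + z^4 + z^8) has coefficients 1,0,0,0 for degrees 0…3.
Multiplying by (1 + z + z^2) gives running coefficients 1,1,1,0 for degrees 0…3.
Finally multiplying by (1 + z^2 + z^4), the product of all factors after the first has coefficients 1,1,2,1 for degrees 0…3.
[z^3] = 1·2 = 2.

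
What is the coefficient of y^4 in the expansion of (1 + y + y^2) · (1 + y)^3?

4

(1 + y + y^2) has coefficients 1,1,1 for degrees 0…2.
(1 + y)^3 has coefficients 1,3,3,1,0 for degrees 0…4.
[y^4] = 1·0 + 1·1 + 1·3 = 4.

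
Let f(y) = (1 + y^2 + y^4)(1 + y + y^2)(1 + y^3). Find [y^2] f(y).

2

(1 + y^2 + y^4) has coefficients 1,0,1 for degrees 0…2.
(1 + y + y^2) has coefficients 1,1,1 for degrees 0…2.
Finally multiplying by (1 + y^3), the product of all factors after the first has coefficients 1,1,1 for degrees 0…2.
[y^2] = 1·1 + 1·1 = 2.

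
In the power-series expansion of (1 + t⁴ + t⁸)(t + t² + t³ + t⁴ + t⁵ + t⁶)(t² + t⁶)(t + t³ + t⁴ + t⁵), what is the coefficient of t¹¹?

9

(1 + t⁴ + t⁸) has coefficients 1,0,0,0,1,0,0,0,1 for degrees 0…8.
(t + t² + t³ + t⁴ + t⁵ + t⁶) has coefficients 0,1,1,1,1,1,1,0,0,0,0,0 for degrees 0…11.
Multiplying by (t² + t⁶) gives running coefficients 0,0,0,1,1,1,1,2,2,1,1,1 for degrees 0…11.
Finally multiplying by (t + t³ + t⁴ + t⁵), the product of all factors after the first has coefficients 0,0,0,0,1,1,2,3,5,5,5,6 for degrees 0…11.
[t¹¹] = 1·6 + 1·3 + 1·0 = 9.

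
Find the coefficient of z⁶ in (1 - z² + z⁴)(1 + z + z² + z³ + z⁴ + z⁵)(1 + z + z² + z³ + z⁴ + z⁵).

3

(1 - z² + z⁴) has coefficients 1,0,-1,0,1 for degrees 0…4.
(1 + z + z² + z³ + z⁴ + z⁵) has coefficients 1,1,1,1,1,1,0 for degrees 0…6.
Finally multiplying by (1 + z + z² + z³ + z⁴ + z⁵), the product of all factors after the first has coefficients 1,2,3,4,5,6,5 for degrees 0…6.
[z⁶] = 1·5 − 1·5 + 1·3 = 3.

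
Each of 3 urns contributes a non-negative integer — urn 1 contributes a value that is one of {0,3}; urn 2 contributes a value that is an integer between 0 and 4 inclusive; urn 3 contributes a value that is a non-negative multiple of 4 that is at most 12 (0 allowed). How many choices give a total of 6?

The generating function for the choices is (1 + z^3)·(1 + z + z^2 + z^3 + z^4)·(1 + z^4 + z^8 + z^12); the count is [z^6].
(1 + z^3) has coefficients 1,0,0,1 for degrees 0…3.
(1 + z + z^2 + z^3 + z^4) has coefficients 1,1,1,1,1,0,0 for degrees 0…6.
Finally multiplying by (1 + z^4 + z^8 + z^12), the product of all factors after the first has coefficients 1,1,1,1,2,1,1 for degrees 0…6.
[z^6] = 1·1 + 1·1 = 2.

2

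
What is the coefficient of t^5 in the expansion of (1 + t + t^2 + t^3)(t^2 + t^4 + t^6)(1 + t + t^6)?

(1 + t + t^2 + t^3) has coefficients 1,1,1,1 for degrees 0…3.
(t^2 + t^4 + t^6) has coefficients 0,0,1,0,1,0 for degrees 0…5.
Finally multiplying by (1 + t + t^6), the product of all factors after the first has coefficients 0,0,1,1,1,1 for degrees 0…5.
[t^5] = 1·1 + 1·1 + 1·1 + 1·1 = 4.

4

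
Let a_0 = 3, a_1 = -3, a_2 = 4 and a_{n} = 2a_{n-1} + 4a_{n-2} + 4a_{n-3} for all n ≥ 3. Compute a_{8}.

The ordinary generating function has denominator 1 - 2y - 4y^2 - 4y^3.
Iterating the recurrence: a_0,…,a_{8} = 3, -3, 4, 8, 20, 88, 288, 1008, 3520.

3520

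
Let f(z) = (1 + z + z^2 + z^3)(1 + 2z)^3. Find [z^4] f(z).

(1 + z + z^2 + z^3) has coefficients 1,1,1,1 for degrees 0…3.
(1 + 2z)^3 has coefficients 1,6,12,8,0 for degrees 0…4.
[z^4] = 1·0 + 1·8 + 1·12 + 1·6 = 26.

26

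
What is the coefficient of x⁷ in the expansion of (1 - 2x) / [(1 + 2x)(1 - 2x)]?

-128

Partial fractions give a closed form: a_n = (1)·(-2)^n.
At n = 7: a_7 = -128.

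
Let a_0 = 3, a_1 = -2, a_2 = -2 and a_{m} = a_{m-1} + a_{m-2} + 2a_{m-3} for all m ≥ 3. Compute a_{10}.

The ordinary generating function has denominator 1 - x - x^2 - 2x^3.
Iterating the recurrence: a_0,…,a_{10} = 3, -2, -2, 2, -4, -6, -6, -20, -38, -70, -148.

-148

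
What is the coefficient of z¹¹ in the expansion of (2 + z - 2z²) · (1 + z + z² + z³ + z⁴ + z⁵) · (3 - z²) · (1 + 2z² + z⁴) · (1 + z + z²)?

-15

(2 + z - 2z²) has coefficients 2,1,-2 for degrees 0…2.
(1 + z + z² + z³ + z⁴ + z⁵) has coefficients 1,1,1,1,1,1,0,0,0,0,0,0 for degrees 0…11.
Multiplying by (3 - z²) gives running coefficients 3,3,2,2,2,2,-1,-1,0,0,0,0 for degrees 0…11.
Multiplying by (1 + 2z² + z⁴) gives running coefficients 3,3,8,8,9,9,5,5,0,0,-1,-1 for degrees 0…11.
Finally multiplying by (1 + z + z²), the product of all factors after the first has coefficients 3,6,14,19,25,26,23,19,10,5,-1,-2 for degrees 0…11.
[z¹¹] = 2·(-2) + 1·(-1) − 2·5 = -15.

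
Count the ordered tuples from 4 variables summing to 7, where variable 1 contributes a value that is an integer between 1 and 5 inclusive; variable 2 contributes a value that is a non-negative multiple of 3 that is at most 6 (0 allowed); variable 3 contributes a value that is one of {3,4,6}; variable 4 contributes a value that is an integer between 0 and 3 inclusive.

9

The generating function for the choices is (x + x^2 + x^3 + x^4 + x^5)·(1 + x^3 + x^6)·(x^3 + x^4 + x^6)·(1 + x + x^2 + x^3); the count is [x^7].
(x + x^2 + x^3 + x^4 + x^5) has coefficients 0,1,1,1,1,1 for degrees 0…5.
(1 + x^3 + x^6) has coefficients 1,0,0,1,0,0,1,0 for degrees 0…7.
Multiplying by (x^3 + x^4 + x^6) gives running coefficients 0,0,0,1,1,0,2,1 for degrees 0…7.
Finally multiplying by (1 + x + x^2 + x^3), the product of all factors after the first has coefficients 0,0,0,1,2,2,4,4 for degrees 0…7.
[x^7] = 1·4 + 1·2 + 1·2 + 1·1 + 1·0 = 9.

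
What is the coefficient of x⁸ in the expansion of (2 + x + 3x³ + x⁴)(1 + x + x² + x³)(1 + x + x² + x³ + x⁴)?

(2 + x + 3x³ + x⁴) has coefficients 2,1,0,3,1 for degrees 0…4.
(1 + x + x² + x³) has coefficients 1,1,1,1,0,0,0,0,0 for degrees 0…8.
Finally multiplying by (1 + x + x² + x³ + x⁴), the product of all factors after the first has coefficients 1,2,3,4,4,3,2,1,0 for degrees 0…8.
[x⁸] = 2·0 + 1·1 + 3·3 + 1·4 = 14.

14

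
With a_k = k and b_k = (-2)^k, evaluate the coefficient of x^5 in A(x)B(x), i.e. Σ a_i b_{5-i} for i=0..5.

9

Write out a_i and b_{5-i} for i = 0,…,5 and sum the products.
Σ = 0·(-32) + 1·16 + 2·(-8) + 3·4 + 4·(-2) + 5·1 = 9.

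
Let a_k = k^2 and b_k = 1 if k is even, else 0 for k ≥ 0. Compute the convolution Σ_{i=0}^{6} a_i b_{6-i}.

The convolution is the x^6 coefficient of A(x)B(x).
Σ = 0·1 + 1·0 + 4·1 + 9·0 + 16·1 + 25·0 + 36·1 = 56.

56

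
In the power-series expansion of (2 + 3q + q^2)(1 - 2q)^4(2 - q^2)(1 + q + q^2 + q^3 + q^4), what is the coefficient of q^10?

40

(2 + 3q + q^2) has coefficients 2,3,1 for degrees 0…2.
(1 - 2q)^4 has coefficients 1,-8,24,-32,16,0,0,0,0,0,0 for degrees 0…10.
Multiplying by (2 - q^2) gives running coefficients 2,-16,47,-56,8,32,-16,0,0,0,0 for degrees 0…10.
Finally multiplying by (1 + q + q^2 + q^3 + q^4), the product of all factors after the first has coefficients 2,-14,33,-23,-15,15,15,-32,24,16,-16 for degrees 0…10.
[q^10] = 2·(-16) + 3·16 + 1·24 = 40.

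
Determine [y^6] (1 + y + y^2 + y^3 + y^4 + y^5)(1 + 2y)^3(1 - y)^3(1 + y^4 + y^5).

4

(1 + y + y^2 + y^3 + y^4 + y^5) has coefficients 1,1,1,1,1,1 for degrees 0…5.
(1 + 2y)^3 has coefficients 1,6,12,8,0,0,0 for degrees 0…6.
Multiplying by (1 - y)^3 gives running coefficients 1,3,-3,-11,6,12,-8 for degrees 0…6.
Finally multiplying by (1 + y^4 + y^5), the product of all factors after the first has coefficients 1,3,-3,-11,7,16,-8 for degrees 0…6.
[y^6] = 1·(-8) + 1·16 + 1·7 + 1·(-11) + 1·(-3) + 1·3 = 4.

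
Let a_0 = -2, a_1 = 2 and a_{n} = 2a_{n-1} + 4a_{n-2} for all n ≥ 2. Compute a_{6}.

The ordinary generating function has denominator 1 - 2x - 4x^2.
Iterating the recurrence: a_0,…,a_{6} = -2, 2, -4, 0, -16, -32, -128.

-128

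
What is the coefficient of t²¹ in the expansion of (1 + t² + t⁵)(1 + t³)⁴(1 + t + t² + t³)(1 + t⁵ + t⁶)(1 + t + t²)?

62

(1 + t² + t⁵) has coefficients 1,0,1,0,0,1 for degrees 0…5.
(1 + t³)⁴ has coefficients 1,0,0,4,0,0,6,0,0,4,0,0,1,0,0,0,0,0,0,0,0,0 for degrees 0…21.
Multiplying by (1 + t + t² + t³) gives running coefficients 1,1,1,5,4,4,10,6,6,10,4,4,5,1,1,1,0,0,0,0,0,0 for degrees 0…21.
Multiplying by (1 + t⁵ + t⁶) gives running coefficients 1,1,1,5,4,5,12,8,12,19,12,18,21,13,17,15,8,9,6,2,2,1 for degrees 0…21.
Finally multiplying by (1 + t + t²), the product of all factors after the first has coefficients 1,2,3,7,10,14,21,25,32,39,43,49,51,52,51,45,40,32,23,17,10,5 for degrees 0…21.
[t²¹] = 1·5 + 1·17 + 1·40 = 62.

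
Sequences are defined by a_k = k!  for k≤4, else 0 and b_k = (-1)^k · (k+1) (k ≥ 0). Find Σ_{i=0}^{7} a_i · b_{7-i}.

Write out a_i and b_{7-i} for i = 0,…,7 and sum the products.
Σ = 1·(-8) + 1·7 + 2·(-6) + 6·5 + 24·(-4) + 0·3 + 0·(-2) + 0·1 = -79.

-79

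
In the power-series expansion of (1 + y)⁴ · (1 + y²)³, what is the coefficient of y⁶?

22

(1 + y)⁴ has coefficients 1,4,6,4,1 for degrees 0…4.
(1 + y²)³ has coefficients 1,0,3,0,3,0,1 for degrees 0…6.
[y⁶] = 1·1 + 4·0 + 6·3 + 4·0 + 1·3 = 22.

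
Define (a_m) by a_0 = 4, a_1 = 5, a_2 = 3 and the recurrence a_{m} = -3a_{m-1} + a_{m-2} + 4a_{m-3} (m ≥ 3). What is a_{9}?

3820

The ordinary generating function has denominator 1 + 3x - x^2 - 4x^3.
Iterating the recurrence: a_0,…,a_{9} = 4, 5, 3, 12, -13, 63, -154, 473, -1321, 3820.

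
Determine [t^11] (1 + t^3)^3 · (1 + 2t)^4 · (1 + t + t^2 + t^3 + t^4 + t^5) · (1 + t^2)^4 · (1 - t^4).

3562

(1 + t^3)^3 has coefficients 1,0,0,3,0,0,3,0,0,1 for degrees 0…9.
(1 + 2t)^4 has coefficients 1,8,24,32,16,0,0,0,0,0,0,0 for degrees 0…11.
Multiplying by (1 + t + t^2 + t^3 + t^4 + t^5) gives running coefficients 1,9,33,65,81,81,80,72,48,16,0,0 for degrees 0…11.
Multiplying by (1 + t^2)^4 gives running coefficients 1,9,37,101,219,395,606,822,987,1059,1029,885 for degrees 0…11.
Finally multiplying by (1 - t^4), the product of all factors after the first has coefficients 1,9,37,101,218,386,569,721,768,664,423,63 for degrees 0…11.
[t^11] = 1·63 + 3·768 + 3·386 + 1·37 = 3562.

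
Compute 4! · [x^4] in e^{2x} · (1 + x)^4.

648

The EGF product rule gives c_4 = Σ_{k_1+k_2=4} C(4; k_1,k_2) · ∏ g_i(k_i), where e^{2x} gives (2)^k; (1+x)^4 gives the falling factorial (4)_k.
g_1(k) for k = 0…4: 1, 2, 4, 8, 16.
g_2(k) for k = 0…4: 1, 4, 12, 24, 24.
c_4 = Σ_k C(4,k)·g_1(k)·g_2(4−k) = 1·1·24 + 4·2·24 + 6·4·12 + 4·8·4 + 1·16·1 = 24 + 192 + 288 + 128 + 16 = 648.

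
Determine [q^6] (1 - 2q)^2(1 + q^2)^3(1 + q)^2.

4

(1 - 2q)^2 has coefficients 1,-4,4 for degrees 0…2.
(1 + q^2)^3 has coefficients 1,0,3,0,3,0,1 for degrees 0…6.
Finally multiplying by (1 + q)^2, the product of all factors after the first has coefficients 1,2,4,6,6,6,4 for degrees 0…6.
[q^6] = 1·4 − 4·6 + 4·6 = 4.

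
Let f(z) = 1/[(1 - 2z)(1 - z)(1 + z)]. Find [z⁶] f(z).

85

The denominator gives the recurrence a_n = 2a_(n−1) + a_(n−2) − 2a_(n−3) for n ≥ 3; the numerator fixes a_0 = 1, a_1 = 2, a_2 = 5.
Iterating: 1, 2, 5, 10, 21, 42, 85, so a_6 = 85.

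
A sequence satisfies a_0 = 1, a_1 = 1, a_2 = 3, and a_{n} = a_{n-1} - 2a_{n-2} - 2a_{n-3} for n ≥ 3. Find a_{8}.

The ordinary generating function has denominator 1 - y + 2y^2 + 2y^3.
Iterating the recurrence: a_0,…,a_{8} = 1, 1, 3, -1, -9, -13, 7, 51, 63.

63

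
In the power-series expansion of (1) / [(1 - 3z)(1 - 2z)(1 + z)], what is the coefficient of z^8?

Partial fractions give a closed form: a_n = (9/4)·3^n + (-4/3)·2^n + (1/12)·(-1)^n.
At n = 8: a_8 = 14421.

14421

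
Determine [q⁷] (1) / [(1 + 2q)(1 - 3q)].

1261

Partial fractions give a closed form: a_n = (2/5)·(-2)^n + (3/5)·3^n.
At n = 7: a_7 = 1261.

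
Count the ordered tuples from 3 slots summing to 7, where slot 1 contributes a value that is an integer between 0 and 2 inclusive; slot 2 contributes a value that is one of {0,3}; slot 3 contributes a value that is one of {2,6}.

The generating function for the choices is (1 + q + q^2)·(1 + q^3)·(q^2 + q^6); the count is [q^7].
(1 + q + q^2) has coefficients 1,1,1 for degrees 0…2.
(1 + q^3) has coefficients 1,0,0,1,0,0,0,0 for degrees 0…7.
Finally multiplying by (q^2 + q^6), the product of all factors after the first has coefficients 0,0,1,0,0,1,1,0 for degrees 0…7.
[q^7] = 1·0 + 1·1 + 1·1 = 2.

2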